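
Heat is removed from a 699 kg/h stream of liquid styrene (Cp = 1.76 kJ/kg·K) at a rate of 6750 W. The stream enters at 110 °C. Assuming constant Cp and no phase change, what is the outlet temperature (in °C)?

T_out = 90.2 °C

Q = 6750 W = 24300 kJ/h
ΔT = Q/(ṁ·Cp) = 24300/(699×1.76) = 19.752 K
T_out = 110 − 19.752 = 90.248 °C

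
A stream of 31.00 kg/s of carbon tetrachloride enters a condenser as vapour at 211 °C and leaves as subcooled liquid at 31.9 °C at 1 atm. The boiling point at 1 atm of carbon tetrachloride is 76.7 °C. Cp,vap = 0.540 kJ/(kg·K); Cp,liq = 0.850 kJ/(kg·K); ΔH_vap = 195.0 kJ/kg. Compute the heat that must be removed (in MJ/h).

vapour 211→76.7 °C: -72.522 kJ/kg
condensation at 76.7 °C: -195 kJ/kg
liquid 76.7→31.9 °C: -38.08 kJ/kg
Δh = -72.522 + -195 + -38.08 = -305.6 kJ/kg
Q = ṁ·Δh = 31.00 kg/s × -305.6 kJ/kg = -9473.7 kJ/s
|Q| = 9473.7 kW = 34105 MJ/h

Q_c = 34100 MJ/h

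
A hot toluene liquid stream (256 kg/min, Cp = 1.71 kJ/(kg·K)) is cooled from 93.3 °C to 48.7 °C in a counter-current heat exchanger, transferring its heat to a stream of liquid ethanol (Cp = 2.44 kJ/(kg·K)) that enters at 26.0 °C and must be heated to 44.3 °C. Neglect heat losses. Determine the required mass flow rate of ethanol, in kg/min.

Heat released by hot stream: Q = 256 × 1.71 × (93.3 − 48.7) = 19524 kJ/min
Energy balance on cold side (adiabatic exchanger): Q = ṁ_c·Cp_c·(T_c,out − T_c,in)
ṁ_c = 19524 / [2.44 × (44.3 − 26.0)] = 437.25 kg/min

ṁ_c = 437 kg/min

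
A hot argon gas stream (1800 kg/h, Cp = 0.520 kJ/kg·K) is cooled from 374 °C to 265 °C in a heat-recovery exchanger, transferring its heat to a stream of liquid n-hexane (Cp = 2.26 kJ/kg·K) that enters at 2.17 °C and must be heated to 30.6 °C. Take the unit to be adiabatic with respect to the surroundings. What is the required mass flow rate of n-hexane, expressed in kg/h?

ṁ_c = 1590 kg/h

Heat released by hot stream: Q = 1800 × 0.520 × (374 − 265) = 102020 kJ/h
Energy balance on cold side (adiabatic exchanger): Q = ṁ_c·Cp_c·(T_c,out − T_c,in)
ṁ_c = 102020 / [2.26 × (30.6 − 2.17)] = 1587.9 kg/h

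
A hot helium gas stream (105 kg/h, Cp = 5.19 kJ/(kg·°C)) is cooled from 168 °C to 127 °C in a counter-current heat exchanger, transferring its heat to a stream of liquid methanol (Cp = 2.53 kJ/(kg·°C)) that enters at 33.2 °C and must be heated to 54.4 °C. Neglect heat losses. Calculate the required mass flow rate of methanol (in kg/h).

ṁ_c = 417 kg/h

Heat released by hot stream: Q = 105 × 5.19 × (168 − 127) = 22343 kJ/h
Energy balance on cold side (adiabatic exchanger): Q = ṁ_c·Cp_c·(T_c,out − T_c,in)
ṁ_c = 22343 / [2.53 × (54.4 − 33.2)] = 416.57 kg/h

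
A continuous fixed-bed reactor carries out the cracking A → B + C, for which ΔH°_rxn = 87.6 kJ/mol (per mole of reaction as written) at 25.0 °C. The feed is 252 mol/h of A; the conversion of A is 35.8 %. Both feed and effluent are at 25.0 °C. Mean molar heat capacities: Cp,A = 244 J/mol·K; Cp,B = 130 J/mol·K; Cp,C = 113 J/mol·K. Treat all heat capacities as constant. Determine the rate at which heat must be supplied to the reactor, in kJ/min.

Extent of reaction ξ = 0.358 × 252 = 90.216 mol/h
Reaction term: ξ·ΔH°_rxn = 90.216 × 87.6 = 7902.9 kJ/h
Q = ΔH = 7902.9 kJ/h = 2.1953 kW
Heat supplied = 131.72 kJ/min

Q_in = 132 kJ/min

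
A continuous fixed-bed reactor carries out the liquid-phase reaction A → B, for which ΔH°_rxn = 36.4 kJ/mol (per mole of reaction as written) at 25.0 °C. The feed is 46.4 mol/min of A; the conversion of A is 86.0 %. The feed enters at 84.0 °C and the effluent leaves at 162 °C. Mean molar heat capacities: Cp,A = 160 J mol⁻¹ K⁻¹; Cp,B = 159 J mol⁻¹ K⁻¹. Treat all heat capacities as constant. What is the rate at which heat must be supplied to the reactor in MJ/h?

Extent of reaction ξ = 0.860 × 46.4 = 39.904 mol/min
Reaction term: ξ·ΔH°_rxn = 39.904 × 36.4 = 1452.5 kJ/min
Sensible, feed 84.0→25 °C: -438.02 kJ/min
Outlet flows (mol/min): A 6.496, B 39.904
Sensible, products 25→162 °C: 1011.6 kJ/min
Q = ΔH = 2026.1 kJ/min = 33.769 kW
Heat supplied = 121.57 MJ/h

Q_in = 122 MJ/h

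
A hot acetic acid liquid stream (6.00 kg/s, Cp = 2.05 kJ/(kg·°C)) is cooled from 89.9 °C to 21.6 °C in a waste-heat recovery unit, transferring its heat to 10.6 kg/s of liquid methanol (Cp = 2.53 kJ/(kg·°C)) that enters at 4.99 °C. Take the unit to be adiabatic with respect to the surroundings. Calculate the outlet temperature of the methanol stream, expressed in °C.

Heat released by hot stream: Q = 6.00 × 2.05 × (89.9 − 21.6) = 840.09 kJ/s
Energy balance on cold side (adiabatic exchanger): Q = ṁ_c·Cp_c·(T_c,out − T_c,in)
T_c,out = 4.99 + 840.09/(10.6 × 2.53) = 36.316 °C

T_c,out = 36.3 °C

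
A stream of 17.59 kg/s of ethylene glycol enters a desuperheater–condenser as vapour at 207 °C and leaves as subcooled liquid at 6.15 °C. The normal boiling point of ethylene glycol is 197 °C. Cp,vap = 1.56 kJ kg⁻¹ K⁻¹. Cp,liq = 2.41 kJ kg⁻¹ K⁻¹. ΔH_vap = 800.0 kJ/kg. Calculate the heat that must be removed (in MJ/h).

Q_c = 80800 MJ/h

vapour 207→197 °C: -15.6 kJ/kg
condensation at 197 °C: -800 kJ/kg
liquid 197→6.15 °C: -459.95 kJ/kg
Δh = -15.6 + -800 + -459.95 = -1275.5 kJ/kg
Q = ṁ·Δh = 17.59 kg/s × -1275.5 kJ/kg = -22437 kJ/s
|Q| = 22437 kW = 80773 MJ/h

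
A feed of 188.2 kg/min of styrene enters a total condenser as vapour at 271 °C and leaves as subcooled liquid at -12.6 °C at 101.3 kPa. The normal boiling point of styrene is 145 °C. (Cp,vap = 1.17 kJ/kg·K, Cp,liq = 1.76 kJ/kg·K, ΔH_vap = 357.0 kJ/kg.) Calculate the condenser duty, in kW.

vapour 271→145 °C: -147.42 kJ/kg
condensation at 145 °C: -357 kJ/kg
liquid 145→-12.6 °C: -277.38 kJ/kg
Δh = -147.42 + -357 + -277.38 = -781.8 kJ/kg
Q = ṁ·Δh = 188.2 kg/min × -781.8 kJ/kg = -147130 kJ/min
|Q| = 2452.2 kW

Q_c = 2450 kW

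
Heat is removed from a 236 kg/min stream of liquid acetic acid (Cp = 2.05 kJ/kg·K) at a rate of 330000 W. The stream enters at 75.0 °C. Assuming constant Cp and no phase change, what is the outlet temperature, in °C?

T_out = 34.1 °C

Q = 330000 W = 19800 kJ/min
ΔT = Q/(ṁ·Cp) = 19800/(236×2.05) = 40.926 K
T_out = 75.0 − 40.926 = 34.074 °C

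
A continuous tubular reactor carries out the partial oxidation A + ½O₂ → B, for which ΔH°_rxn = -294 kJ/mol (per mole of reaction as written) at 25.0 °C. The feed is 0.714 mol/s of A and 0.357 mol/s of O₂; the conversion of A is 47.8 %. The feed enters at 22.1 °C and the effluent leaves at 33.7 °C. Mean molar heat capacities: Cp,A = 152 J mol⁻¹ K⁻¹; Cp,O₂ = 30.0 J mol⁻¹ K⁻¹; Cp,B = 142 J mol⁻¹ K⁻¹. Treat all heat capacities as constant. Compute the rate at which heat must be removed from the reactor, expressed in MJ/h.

Q_out = 357 MJ/h

Extent of reaction ξ = 0.478 × 0.714 = 0.34129 mol/s
Reaction term: ξ·ΔH°_rxn = 0.34129 × -294 = -100.34 kJ/s
Sensible, feed 22.1→25 °C: 0.34579 kJ/s
Outlet flows (mol/s): A 0.37271, O₂ 0.18635, B 0.34129
Sensible, products 25→33.7 °C: 0.96314 kJ/s
Q = ΔH = -99.031 kJ/s = -99.031 kW
Heat removed = 356.51 MJ/h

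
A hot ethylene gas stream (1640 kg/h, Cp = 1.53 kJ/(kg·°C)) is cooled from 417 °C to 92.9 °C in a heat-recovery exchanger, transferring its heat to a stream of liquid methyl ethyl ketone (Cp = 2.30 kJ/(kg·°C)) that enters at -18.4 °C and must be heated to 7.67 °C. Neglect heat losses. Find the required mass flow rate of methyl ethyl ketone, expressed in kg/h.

ṁ_c = 13600 kg/h

Heat released by hot stream: Q = 1640 × 1.53 × (417 − 92.9) = 813230 kJ/h
Energy balance on cold side (adiabatic exchanger): Q = ṁ_c·Cp_c·(T_c,out − T_c,in)
ṁ_c = 813230 / [2.30 × (7.67 − -18.4)] = 13563 kg/h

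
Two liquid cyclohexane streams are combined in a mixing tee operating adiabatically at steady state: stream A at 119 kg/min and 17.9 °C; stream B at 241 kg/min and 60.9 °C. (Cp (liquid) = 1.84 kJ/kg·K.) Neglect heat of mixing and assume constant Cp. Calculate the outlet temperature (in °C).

Adiabatic, steady state ⇒ Σ ṁᵢCp,ᵢ(T_out − Tᵢ) = 0
Σ ṁᵢCp,ᵢTᵢ = 119×1.84×17.9 + 241×1.84×60.9 = 30925
Σ ṁᵢCp,ᵢ = 119×1.84 + 241×1.84 = 662.4
T_out = 30925 / 662.4 = 46.686 °C

T_out = 46.7 °C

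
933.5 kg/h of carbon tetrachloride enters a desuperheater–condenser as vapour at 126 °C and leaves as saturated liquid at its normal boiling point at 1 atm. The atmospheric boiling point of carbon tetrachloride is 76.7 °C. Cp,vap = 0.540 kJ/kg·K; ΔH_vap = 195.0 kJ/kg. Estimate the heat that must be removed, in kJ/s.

Q_c = 57.5 kJ/s

vapour 126→76.7 °C: -26.622 kJ/kg
condensation at 76.7 °C: -195 kJ/kg
Δh = -26.622 + -195 = -221.62 kJ/kg
Q = ṁ·Δh = 933.5 kg/h × -221.62 kJ/kg = -206880 kJ/h
|Q| = 57.468 kW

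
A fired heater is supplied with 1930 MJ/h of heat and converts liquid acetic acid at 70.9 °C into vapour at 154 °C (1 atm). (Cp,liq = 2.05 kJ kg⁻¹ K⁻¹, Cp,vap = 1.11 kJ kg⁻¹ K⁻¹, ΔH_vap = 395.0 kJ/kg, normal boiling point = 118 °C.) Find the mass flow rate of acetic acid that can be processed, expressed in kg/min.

Δh = 2.05×(118−70.9) + 395.0 + 1.11×(154−118) = 531.51 kJ/kg
Q = 1930 MJ/h = 536.11 kJ/s = 32167 kJ/min
ṁ = Q/Δh = 32167 / 531.51 = 60.519 kg/min

ṁ = 60.5 kg/min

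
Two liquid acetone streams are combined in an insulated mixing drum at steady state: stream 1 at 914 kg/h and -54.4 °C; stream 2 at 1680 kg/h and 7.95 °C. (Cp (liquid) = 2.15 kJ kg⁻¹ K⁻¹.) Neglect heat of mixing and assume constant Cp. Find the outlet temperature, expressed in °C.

Energy balance with Q = 0: Σ ṁᵢCp,ᵢ(T_out − Tᵢ) = 0
Σ ṁᵢCp,ᵢTᵢ = 914×2.15×-54.4 + 1680×2.15×7.95 = -78186
Σ ṁᵢCp,ᵢ = 914×2.15 + 1680×2.15 = 5577.1
T_out = -78186 / 5577.1 = -14.019 °C

T_out = -14.0 °C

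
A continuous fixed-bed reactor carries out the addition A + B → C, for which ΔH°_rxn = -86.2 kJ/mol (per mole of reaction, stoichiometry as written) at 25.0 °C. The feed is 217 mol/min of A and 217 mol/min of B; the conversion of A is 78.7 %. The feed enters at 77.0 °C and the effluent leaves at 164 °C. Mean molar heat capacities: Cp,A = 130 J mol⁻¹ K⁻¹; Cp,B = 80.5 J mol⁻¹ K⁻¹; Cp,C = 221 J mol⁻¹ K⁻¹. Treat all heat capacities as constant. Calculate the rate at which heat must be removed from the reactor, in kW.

Q_out = 175 kW

Extent of reaction ξ = 0.787 × 217 = 170.78 mol/min
Reaction term: ξ·ΔH°_rxn = 170.78 × -86.2 = -14721 kJ/min
Sensible, feed 77.0→25 °C: -2375.3 kJ/min
Outlet flows (mol/min): A 46.221, B 46.221, C 170.78
Sensible, products 25→164 °C: 6598.6 kJ/min
Q = ΔH = -10498 kJ/min = -174.96 kW
Heat removed = 174.96 kW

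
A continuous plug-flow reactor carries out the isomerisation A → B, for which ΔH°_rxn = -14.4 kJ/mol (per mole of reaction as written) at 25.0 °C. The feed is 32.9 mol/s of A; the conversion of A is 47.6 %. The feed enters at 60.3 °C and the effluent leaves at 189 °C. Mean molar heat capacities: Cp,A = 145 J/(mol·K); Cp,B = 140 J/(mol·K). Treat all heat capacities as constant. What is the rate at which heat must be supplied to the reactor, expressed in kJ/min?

Extent of reaction ξ = 0.476 × 32.9 = 15.66 mol/s
Reaction term: ξ·ΔH°_rxn = 15.66 × -14.4 = -225.51 kJ/s
Sensible, feed 60.3→25 °C: -168.4 kJ/s
Outlet flows (mol/s): A 17.24, B 15.66
Sensible, products 25→189 °C: 769.52 kJ/s
Q = ΔH = 375.61 kJ/s = 375.61 kW
Heat supplied = 22537 kJ/min

Q_in = 22500 kJ/min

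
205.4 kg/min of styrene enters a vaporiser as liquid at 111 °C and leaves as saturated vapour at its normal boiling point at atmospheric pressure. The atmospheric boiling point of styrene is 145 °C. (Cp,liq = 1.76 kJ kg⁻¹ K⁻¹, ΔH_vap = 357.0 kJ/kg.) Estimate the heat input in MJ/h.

Q = 5140 MJ/h

liquid 111→145 °C: 59.84 kJ/kg
vaporisation at 145 °C: 357 kJ/kg
Δh = 59.84 + 357 = 416.84 kJ/kg
Q = ṁ·Δh = 205.4 kg/min × 416.84 kJ/kg = 85619 kJ/min
|Q| = 1427 kW = 5137.1 MJ/h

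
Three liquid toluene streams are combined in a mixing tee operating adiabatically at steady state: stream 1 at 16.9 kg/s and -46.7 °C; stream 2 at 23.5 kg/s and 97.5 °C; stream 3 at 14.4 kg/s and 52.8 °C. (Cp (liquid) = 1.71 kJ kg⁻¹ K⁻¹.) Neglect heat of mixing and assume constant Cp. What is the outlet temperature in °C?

T_out = 41.3 °C

Adiabatic, steady state ⇒ Σ ṁᵢCp,ᵢ(T_out − Tᵢ) = 0
T_out = Σ ṁᵢCp,ᵢTᵢ / Σ ṁᵢCp,ᵢ
      = 3868.6 / 93.708 = 41.284 °C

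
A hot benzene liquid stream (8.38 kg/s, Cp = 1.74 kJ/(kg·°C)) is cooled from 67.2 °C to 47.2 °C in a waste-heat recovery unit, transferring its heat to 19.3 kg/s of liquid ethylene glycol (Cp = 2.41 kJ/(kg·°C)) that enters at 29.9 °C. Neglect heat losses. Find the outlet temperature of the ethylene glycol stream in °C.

Heat released by hot stream: Q = 8.38 × 1.74 × (67.2 − 47.2) = 291.62 kJ/s
Energy balance on cold side (adiabatic exchanger): Q = ṁ_c·Cp_c·(T_c,out − T_c,in)
T_c,out = 29.9 + 291.62/(19.3 × 2.41) = 36.17 °C

T_c,out = 36.2 °C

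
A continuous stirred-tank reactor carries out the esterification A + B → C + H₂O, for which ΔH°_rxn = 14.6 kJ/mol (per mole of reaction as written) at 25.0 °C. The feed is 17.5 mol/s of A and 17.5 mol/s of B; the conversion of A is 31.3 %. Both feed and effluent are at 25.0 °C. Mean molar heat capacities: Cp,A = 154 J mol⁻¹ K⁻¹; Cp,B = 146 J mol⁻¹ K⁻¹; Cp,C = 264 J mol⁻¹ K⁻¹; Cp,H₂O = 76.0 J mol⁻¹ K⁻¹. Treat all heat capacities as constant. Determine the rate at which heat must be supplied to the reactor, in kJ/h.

Extent of reaction ξ = 0.313 × 17.5 = 5.4775 mol/s
Reaction term: ξ·ΔH°_rxn = 5.4775 × 14.6 = 79.971 kJ/s
Q = ΔH = 79.971 kJ/s = 79.971 kW
Heat supplied = 287900 kJ/h

Q_in = 288000 kJ/h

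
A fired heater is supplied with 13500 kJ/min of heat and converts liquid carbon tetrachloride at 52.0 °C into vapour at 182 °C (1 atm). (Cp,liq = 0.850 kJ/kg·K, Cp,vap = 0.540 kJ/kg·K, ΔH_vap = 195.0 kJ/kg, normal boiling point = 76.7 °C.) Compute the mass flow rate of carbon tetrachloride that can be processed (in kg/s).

Δh = 0.850×(76.7−52.0) + 195.0 + 0.540×(182−76.7) = 272.86 kJ/kg
Q = 13500 kJ/min = 225 kJ/s = 225 kJ/s
ṁ = Q/Δh = 225 / 272.86 = 0.82461 kg/s

ṁ = 0.825 kg/s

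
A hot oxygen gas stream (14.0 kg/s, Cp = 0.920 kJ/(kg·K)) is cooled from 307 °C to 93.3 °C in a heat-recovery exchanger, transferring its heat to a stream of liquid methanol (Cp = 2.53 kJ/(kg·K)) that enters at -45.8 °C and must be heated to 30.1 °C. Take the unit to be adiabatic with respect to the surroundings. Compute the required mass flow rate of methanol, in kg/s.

Heat released by hot stream: Q = 14.0 × 0.920 × (307 − 93.3) = 2752.5 kJ/s
Energy balance on cold side (adiabatic exchanger): Q = ṁ_c·Cp_c·(T_c,out − T_c,in)
ṁ_c = 2752.5 / [2.53 × (30.1 − -45.8)] = 14.334 kg/s

ṁ_c = 14.3 kg/s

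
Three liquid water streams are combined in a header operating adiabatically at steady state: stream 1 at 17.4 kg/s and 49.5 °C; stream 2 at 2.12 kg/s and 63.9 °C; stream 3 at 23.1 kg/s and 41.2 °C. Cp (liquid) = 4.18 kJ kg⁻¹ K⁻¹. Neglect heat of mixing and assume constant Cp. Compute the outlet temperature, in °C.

No heat crosses the boundary, so H_out = H_in.
T_out = Σ ṁᵢCp,ᵢTᵢ / Σ ṁᵢCp,ᵢ
      = 8144.7 / 178.15 = 45.718 °C

T_out = 45.7 °C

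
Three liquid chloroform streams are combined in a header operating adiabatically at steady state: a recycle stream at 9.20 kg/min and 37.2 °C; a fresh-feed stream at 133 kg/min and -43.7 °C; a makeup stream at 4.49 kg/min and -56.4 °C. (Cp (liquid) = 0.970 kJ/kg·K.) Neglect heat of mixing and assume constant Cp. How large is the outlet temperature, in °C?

T_out = -39.0 °C

No heat crosses the boundary, so H_out = H_in.
Σ ṁᵢCp,ᵢTᵢ = 9.20×0.970×37.2 + 133×0.970×-43.7 + 4.49×0.970×-56.4 = -5551.4
Σ ṁᵢCp,ᵢ = 9.20×0.970 + 133×0.970 + 4.49×0.970 = 142.29
T_out = -5551.4 / 142.29 = -39.015 °C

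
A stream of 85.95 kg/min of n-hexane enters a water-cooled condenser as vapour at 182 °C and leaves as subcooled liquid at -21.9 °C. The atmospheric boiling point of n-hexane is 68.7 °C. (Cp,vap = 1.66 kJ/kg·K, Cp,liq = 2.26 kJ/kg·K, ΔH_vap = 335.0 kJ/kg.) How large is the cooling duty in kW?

Q_c = 1040 kW

vapour 182→68.7 °C: -188.08 kJ/kg
condensation at 68.7 °C: -335 kJ/kg
liquid 68.7→-21.9 °C: -204.76 kJ/kg
Δh = -188.08 + -335 + -204.76 = -727.83 kJ/kg
Q = ṁ·Δh = 85.95 kg/min × -727.83 kJ/kg = -62557 kJ/min
|Q| = 1042.6 kW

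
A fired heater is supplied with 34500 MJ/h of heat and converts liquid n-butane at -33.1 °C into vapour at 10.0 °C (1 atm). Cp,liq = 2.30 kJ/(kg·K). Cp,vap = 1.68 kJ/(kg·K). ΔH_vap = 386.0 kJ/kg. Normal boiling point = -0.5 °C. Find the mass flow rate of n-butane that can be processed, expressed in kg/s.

Δh = 2.30×(-0.5−-33.1) + 386.0 + 1.68×(10.0−-0.5) = 478.62 kJ/kg
Q = 34500 MJ/h = 9583.3 kJ/s = 9583.3 kJ/s
ṁ = Q/Δh = 9583.3 / 478.62 = 20.023 kg/s

ṁ = 20.0 kg/s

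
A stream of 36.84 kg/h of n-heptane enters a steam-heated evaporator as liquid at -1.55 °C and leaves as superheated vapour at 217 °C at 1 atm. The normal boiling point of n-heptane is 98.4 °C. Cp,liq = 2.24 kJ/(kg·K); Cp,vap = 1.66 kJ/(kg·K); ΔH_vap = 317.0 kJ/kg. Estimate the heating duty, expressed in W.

Q = 7550 W

liquid -1.55→98.4 °C: 223.89 kJ/kg
vaporisation at 98.4 °C: 317 kJ/kg
vapour 98.4→217 °C: 196.88 kJ/kg
Δh = 223.89 + 317 + 196.88 = 737.76 kJ/kg
Q = ṁ·Δh = 36.84 kg/h × 737.76 kJ/kg = 27179 kJ/h
|Q| = 7.5498 kW = 7549.8 W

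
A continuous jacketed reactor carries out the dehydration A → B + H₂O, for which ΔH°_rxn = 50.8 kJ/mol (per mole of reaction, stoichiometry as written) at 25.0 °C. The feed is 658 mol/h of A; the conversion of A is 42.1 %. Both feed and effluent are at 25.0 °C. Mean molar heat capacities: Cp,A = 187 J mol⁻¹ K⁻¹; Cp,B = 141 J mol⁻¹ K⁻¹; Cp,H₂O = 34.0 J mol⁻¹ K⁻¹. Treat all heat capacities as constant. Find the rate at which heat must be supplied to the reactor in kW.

Q_in = 3.91 kW

Extent of reaction ξ = 0.421 × 658 = 277.02 mol/h
Reaction term: ξ·ΔH°_rxn = 277.02 × 50.8 = 14073 kJ/h
Q = ΔH = 14073 kJ/h = 3.909 kW
Heat supplied = 3.909 kW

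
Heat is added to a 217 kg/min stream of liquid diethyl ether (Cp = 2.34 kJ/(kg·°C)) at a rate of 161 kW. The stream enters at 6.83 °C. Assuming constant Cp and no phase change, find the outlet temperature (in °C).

T_out = 25.9 °C

Q = 161 kW = 9660 kJ/min
ΔT = Q/(ṁ·Cp) = 9660/(217×2.34) = 19.024 K
T_out = 6.83 + 19.024 = 25.854 °C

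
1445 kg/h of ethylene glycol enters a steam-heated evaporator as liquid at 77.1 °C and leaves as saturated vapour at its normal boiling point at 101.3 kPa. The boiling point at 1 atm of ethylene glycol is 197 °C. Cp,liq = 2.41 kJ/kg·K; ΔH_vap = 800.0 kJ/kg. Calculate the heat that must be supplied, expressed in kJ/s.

liquid 77.1→197 °C: 288.96 kJ/kg
vaporisation at 197 °C: 800 kJ/kg
Δh = 288.96 + 800 = 1089 kJ/kg
Q = ṁ·Δh = 1445 kg/h × 1089 kJ/kg = 1.5735e+06 kJ/h
|Q| = 437.1 kW

Q = 437 kJ/s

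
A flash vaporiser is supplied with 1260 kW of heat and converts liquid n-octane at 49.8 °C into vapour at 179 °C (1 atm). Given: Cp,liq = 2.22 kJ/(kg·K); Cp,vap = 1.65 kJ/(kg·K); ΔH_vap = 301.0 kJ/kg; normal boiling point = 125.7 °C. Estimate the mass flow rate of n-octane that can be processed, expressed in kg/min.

ṁ = 136 kg/min

Δh = 2.22×(125.7−49.8) + 301.0 + 1.65×(179−125.7) = 557.44 kJ/kg
Q = 1260 kW = 1260 kJ/s = 75600 kJ/min
ṁ = Q/Δh = 75600 / 557.44 = 135.62 kg/min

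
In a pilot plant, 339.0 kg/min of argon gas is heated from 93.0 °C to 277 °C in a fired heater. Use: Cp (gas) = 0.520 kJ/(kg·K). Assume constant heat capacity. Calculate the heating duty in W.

Q = ṁ·Cp·ΔT = 339.0 × 0.520 × (277 − 93.0) = 32436 kJ/min
Converting: 32436 / 60 s = 540.59 kW
Heating duty = 540590 W

Q = 541000 W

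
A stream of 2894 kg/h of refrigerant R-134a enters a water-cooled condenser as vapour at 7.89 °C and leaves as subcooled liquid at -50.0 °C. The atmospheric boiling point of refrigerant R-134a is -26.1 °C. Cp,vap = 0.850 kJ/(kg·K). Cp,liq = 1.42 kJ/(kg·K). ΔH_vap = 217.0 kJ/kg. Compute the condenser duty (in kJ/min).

vapour 7.89→-26.1 °C: -28.892 kJ/kg
condensation at -26.1 °C: -217 kJ/kg
liquid -26.1→-50.0 °C: -33.938 kJ/kg
Δh = -28.892 + -217 + -33.938 = -279.83 kJ/kg
Q = ṁ·Δh = 2894 kg/h × -279.83 kJ/kg = -809830 kJ/h
|Q| = 224.95 kW = 13497 kJ/min

Q_c = 13500 kJ/min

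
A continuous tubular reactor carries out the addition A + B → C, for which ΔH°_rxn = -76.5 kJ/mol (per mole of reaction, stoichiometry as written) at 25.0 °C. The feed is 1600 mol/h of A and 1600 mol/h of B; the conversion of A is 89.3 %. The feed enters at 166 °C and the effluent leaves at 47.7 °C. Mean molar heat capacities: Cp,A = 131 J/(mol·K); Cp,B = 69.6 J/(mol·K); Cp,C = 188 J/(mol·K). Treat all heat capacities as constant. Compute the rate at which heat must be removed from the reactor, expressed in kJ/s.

Q_out = 41.0 kJ/s

Extent of reaction ξ = 0.893 × 1600 = 1428.8 mol/h
Reaction term: ξ·ΔH°_rxn = 1428.8 × -76.5 = -109300 kJ/h
Sensible, feed 166→25 °C: -45255 kJ/h
Outlet flows (mol/h): A 171.2, B 171.2, C 1428.8
Sensible, products 25→47.7 °C: 6877.1 kJ/h
Q = ΔH = -147680 kJ/h = -41.023 kW
Heat removed = 41.023 kJ/s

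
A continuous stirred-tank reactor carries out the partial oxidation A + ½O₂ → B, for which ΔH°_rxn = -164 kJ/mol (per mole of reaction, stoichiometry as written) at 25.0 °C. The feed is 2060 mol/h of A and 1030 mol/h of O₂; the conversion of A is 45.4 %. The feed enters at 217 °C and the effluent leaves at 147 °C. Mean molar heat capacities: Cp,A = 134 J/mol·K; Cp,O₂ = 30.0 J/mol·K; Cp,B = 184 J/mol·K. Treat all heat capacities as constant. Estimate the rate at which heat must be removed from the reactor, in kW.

Extent of reaction ξ = 0.454 × 2060 = 935.24 mol/h
Reaction term: ξ·ΔH°_rxn = 935.24 × -164 = -153380 kJ/h
Sensible, feed 217→25 °C: -58932 kJ/h
Outlet flows (mol/h): A 1124.8, O₂ 562.38, B 935.24
Sensible, products 25→147 °C: 41440 kJ/h
Q = ΔH = -170870 kJ/h = -47.464 kW
Heat removed = 47.464 kW

Q_out = 47.5 kW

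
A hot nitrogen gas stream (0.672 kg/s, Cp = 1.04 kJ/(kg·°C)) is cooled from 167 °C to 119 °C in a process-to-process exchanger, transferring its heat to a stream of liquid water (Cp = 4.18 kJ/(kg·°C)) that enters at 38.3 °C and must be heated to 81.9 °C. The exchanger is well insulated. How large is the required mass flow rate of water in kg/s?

Heat released by hot stream: Q = 0.672 × 1.04 × (167 − 119) = 33.546 kJ/s
Energy balance on cold side (adiabatic exchanger): Q = ṁ_c·Cp_c·(T_c,out − T_c,in)
ṁ_c = 33.546 / [4.18 × (81.9 − 38.3)] = 0.18407 kg/s

ṁ_c = 0.184 kg/s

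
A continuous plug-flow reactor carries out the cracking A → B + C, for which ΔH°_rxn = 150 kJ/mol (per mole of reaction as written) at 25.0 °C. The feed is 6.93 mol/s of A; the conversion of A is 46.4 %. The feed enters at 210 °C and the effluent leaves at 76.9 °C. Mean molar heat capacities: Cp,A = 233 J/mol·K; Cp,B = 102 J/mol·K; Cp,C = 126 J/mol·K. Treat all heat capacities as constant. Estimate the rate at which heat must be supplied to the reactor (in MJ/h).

Q_in = 960 MJ/h

Extent of reaction ξ = 0.464 × 6.93 = 3.2155 mol/s
Reaction term: ξ·ΔH°_rxn = 3.2155 × 150 = 482.33 kJ/s
Sensible, feed 210→25 °C: -298.72 kJ/s
Outlet flows (mol/s): A 3.7145, B 3.2155, C 3.2155
Sensible, products 25→76.9 °C: 82.968 kJ/s
Q = ΔH = 266.58 kJ/s = 266.58 kW
Heat supplied = 959.68 MJ/h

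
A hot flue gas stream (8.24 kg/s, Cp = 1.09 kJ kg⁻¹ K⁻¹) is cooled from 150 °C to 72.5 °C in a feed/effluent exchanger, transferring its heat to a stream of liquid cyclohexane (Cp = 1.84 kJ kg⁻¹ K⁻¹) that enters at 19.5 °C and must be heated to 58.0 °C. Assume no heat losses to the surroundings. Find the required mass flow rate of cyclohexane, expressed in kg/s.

Heat released by hot stream: Q = 8.24 × 1.09 × (150 − 72.5) = 696.07 kJ/s
Energy balance on cold side (adiabatic exchanger): Q = ṁ_c·Cp_c·(T_c,out − T_c,in)
ṁ_c = 696.07 / [1.84 × (58.0 − 19.5)] = 9.826 kg/s

ṁ_c = 9.83 kg/s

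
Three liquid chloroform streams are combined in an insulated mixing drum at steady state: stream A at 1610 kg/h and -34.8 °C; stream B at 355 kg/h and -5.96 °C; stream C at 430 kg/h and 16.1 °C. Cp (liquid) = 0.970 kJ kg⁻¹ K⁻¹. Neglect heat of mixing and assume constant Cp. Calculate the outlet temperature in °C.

T_out = -21.4 °C

No heat crosses the boundary, so H_out = H_in.
T_out = Σ ṁᵢCp,ᵢTᵢ / Σ ṁᵢCp,ᵢ
      = -49684 / 2323.2 = -21.387 °C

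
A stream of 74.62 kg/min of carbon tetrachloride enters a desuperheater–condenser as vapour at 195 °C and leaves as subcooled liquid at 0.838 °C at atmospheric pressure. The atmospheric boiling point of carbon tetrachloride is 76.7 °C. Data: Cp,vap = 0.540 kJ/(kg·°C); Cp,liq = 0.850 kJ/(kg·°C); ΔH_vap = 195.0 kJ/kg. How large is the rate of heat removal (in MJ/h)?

vapour 195→76.7 °C: -63.882 kJ/kg
condensation at 76.7 °C: -195 kJ/kg
liquid 76.7→0.838 °C: -64.483 kJ/kg
Δh = -63.882 + -195 + -64.483 = -323.36 kJ/kg
Q = ṁ·Δh = 74.62 kg/min × -323.36 kJ/kg = -24129 kJ/min
|Q| = 402.16 kW = 1447.8 MJ/h

Q_c = 1450 MJ/h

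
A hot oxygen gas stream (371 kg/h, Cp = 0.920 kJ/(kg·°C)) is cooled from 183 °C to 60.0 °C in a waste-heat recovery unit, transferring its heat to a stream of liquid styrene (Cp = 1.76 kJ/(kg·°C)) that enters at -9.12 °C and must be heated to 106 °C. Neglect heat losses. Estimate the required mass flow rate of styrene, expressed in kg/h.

ṁ_c = 207 kg/h

Heat released by hot stream: Q = 371 × 0.920 × (183 − 60.0) = 41982 kJ/h
Energy balance on cold side (adiabatic exchanger): Q = ṁ_c·Cp_c·(T_c,out − T_c,in)
ṁ_c = 41982 / [1.76 × (106 − -9.12)] = 207.21 kg/h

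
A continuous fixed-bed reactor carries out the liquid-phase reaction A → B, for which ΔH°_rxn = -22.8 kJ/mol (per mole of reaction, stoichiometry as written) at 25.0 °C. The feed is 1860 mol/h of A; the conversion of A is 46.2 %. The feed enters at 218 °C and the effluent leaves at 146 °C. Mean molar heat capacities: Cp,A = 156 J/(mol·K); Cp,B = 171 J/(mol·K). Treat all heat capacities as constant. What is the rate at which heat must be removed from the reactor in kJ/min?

Extent of reaction ξ = 0.462 × 1860 = 859.32 mol/h
Reaction term: ξ·ΔH°_rxn = 859.32 × -22.8 = -19592 kJ/h
Sensible, feed 218→25 °C: -56001 kJ/h
Outlet flows (mol/h): A 1000.7, B 859.32
Sensible, products 25→146 °C: 36669 kJ/h
Q = ΔH = -38924 kJ/h = -10.812 kW
Heat removed = 648.74 kJ/min

Q_out = 649 kJ/min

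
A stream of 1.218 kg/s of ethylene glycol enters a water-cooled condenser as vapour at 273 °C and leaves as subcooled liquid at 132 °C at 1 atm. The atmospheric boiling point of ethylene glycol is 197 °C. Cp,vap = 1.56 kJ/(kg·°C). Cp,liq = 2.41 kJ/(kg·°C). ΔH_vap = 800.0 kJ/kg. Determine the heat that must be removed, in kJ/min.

Q_c = 78600 kJ/min

vapour 273→197 °C: -118.56 kJ/kg
condensation at 197 °C: -800 kJ/kg
liquid 197→132 °C: -156.65 kJ/kg
Δh = -118.56 + -800 + -156.65 = -1075.2 kJ/kg
Q = ṁ·Δh = 1.218 kg/s × -1075.2 kJ/kg = -1309.6 kJ/s
|Q| = 1309.6 kW = 78576 kJ/min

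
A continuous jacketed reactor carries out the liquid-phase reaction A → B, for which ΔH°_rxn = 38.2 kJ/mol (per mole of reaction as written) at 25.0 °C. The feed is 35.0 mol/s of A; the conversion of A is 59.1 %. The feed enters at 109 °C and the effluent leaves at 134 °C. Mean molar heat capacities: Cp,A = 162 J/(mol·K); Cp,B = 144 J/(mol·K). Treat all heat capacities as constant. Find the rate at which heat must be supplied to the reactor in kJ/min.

Extent of reaction ξ = 0.591 × 35.0 = 20.685 mol/s
Reaction term: ξ·ΔH°_rxn = 20.685 × 38.2 = 790.17 kJ/s
Sensible, feed 109→25 °C: -476.28 kJ/s
Outlet flows (mol/s): A 14.315, B 20.685
Sensible, products 25→134 °C: 577.45 kJ/s
Q = ΔH = 891.33 kJ/s = 891.33 kW
Heat supplied = 53480 kJ/min

Q_in = 53500 kJ/min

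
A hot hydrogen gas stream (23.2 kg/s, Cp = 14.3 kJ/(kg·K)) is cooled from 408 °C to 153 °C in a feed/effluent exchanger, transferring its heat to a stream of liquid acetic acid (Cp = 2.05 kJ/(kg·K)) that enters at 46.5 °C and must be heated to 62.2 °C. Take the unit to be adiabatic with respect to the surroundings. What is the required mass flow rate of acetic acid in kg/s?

ṁ_c = 2630 kg/s

Heat released by hot stream: Q = 23.2 × 14.3 × (408 − 153) = 84599 kJ/s
Energy balance on cold side (adiabatic exchanger): Q = ṁ_c·Cp_c·(T_c,out − T_c,in)
ṁ_c = 84599 / [2.05 × (62.2 − 46.5)] = 2628.5 kg/s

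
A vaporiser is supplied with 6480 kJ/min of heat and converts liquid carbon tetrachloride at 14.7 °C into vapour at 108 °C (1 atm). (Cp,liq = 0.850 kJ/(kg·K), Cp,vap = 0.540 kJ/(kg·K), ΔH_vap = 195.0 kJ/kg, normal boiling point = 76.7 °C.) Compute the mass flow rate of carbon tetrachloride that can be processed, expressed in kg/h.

ṁ = 1470 kg/h

Δh = 0.850×(76.7−14.7) + 195.0 + 0.540×(108−76.7) = 264.6 kJ/kg
Q = 6480 kJ/min = 108 kJ/s = 388800 kJ/h
ṁ = Q/Δh = 388800 / 264.6 = 1469.4 kg/h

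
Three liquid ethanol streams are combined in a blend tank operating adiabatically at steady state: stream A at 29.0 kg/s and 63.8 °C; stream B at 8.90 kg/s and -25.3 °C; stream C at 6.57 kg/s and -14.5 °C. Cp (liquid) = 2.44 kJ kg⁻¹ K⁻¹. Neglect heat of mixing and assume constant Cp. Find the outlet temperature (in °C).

T_out = 34.4 °C

Adiabatic, steady state ⇒ Σ ṁᵢCp,ᵢ(T_out − Tᵢ) = 0
Σ ṁᵢCp,ᵢTᵢ = 29.0×2.44×63.8 + 8.90×2.44×-25.3 + 6.57×2.44×-14.5 = 3732.6
Σ ṁᵢCp,ᵢ = 29.0×2.44 + 8.90×2.44 + 6.57×2.44 = 108.51
T_out = 3732.6 / 108.51 = 34.4 °C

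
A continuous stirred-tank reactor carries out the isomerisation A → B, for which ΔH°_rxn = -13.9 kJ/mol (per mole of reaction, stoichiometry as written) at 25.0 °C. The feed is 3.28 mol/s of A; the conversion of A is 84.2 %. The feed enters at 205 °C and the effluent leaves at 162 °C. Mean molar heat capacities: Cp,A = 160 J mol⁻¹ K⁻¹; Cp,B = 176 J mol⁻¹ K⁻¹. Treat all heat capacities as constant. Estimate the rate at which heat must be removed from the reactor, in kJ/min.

Q_out = 3290 kJ/min

Extent of reaction ξ = 0.842 × 3.28 = 2.7618 mol/s
Reaction term: ξ·ΔH°_rxn = 2.7618 × -13.9 = -38.388 kJ/s
Sensible, feed 205→25 °C: -94.464 kJ/s
Outlet flows (mol/s): A 0.51824, B 2.7618
Sensible, products 25→162 °C: 77.951 kJ/s
Q = ΔH = -54.901 kJ/s = -54.901 kW
Heat removed = 3294.1 kJ/min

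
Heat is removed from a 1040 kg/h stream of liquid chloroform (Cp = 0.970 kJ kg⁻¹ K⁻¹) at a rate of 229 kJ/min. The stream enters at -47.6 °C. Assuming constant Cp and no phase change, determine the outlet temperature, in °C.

Q = 229 kJ/min = 13740 kJ/h
ΔT = Q/(ṁ·Cp) = 13740/(1040×0.970) = 13.62 K
T_out = -47.6 − 13.62 = -61.22 °C

T_out = -61.2 °C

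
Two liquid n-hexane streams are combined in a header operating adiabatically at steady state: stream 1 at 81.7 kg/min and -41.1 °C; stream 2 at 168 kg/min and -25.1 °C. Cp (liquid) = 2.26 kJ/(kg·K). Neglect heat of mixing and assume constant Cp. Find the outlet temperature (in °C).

Energy balance with Q = 0: Σ ṁᵢCp,ᵢ(T_out − Tᵢ) = 0
Σ ṁᵢCp,ᵢTᵢ = 81.7×2.26×-41.1 + 168×2.26×-25.1 = -17119
Σ ṁᵢCp,ᵢ = 81.7×2.26 + 168×2.26 = 564.32
T_out = -17119 / 564.32 = -30.335 °C

T_out = -30.3 °C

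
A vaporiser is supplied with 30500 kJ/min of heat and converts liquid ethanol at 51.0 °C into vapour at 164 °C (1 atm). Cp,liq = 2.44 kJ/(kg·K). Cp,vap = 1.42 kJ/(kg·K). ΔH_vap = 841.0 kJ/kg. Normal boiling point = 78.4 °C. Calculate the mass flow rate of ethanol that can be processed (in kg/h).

ṁ = 1780 kg/h

Δh = 2.44×(78.4−51.0) + 841.0 + 1.42×(164−78.4) = 1029.4 kJ/kg
Q = 30500 kJ/min = 508.33 kJ/s = 1.83e+06 kJ/h
ṁ = Q/Δh = 1.83e+06 / 1029.4 = 1777.7 kg/h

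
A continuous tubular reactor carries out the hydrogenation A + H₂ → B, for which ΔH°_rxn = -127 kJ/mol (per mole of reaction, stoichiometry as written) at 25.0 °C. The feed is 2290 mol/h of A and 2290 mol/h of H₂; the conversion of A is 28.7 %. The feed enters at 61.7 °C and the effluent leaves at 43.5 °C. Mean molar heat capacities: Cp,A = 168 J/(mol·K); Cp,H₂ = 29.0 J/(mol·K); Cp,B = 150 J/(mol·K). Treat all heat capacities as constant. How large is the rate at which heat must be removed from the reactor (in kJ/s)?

Extent of reaction ξ = 0.287 × 2290 = 657.23 mol/h
Reaction term: ξ·ΔH°_rxn = 657.23 × -127 = -83468 kJ/h
Sensible, feed 61.7→25 °C: -16556 kJ/h
Outlet flows (mol/h): A 1632.8, H₂ 1632.8, B 657.23
Sensible, products 25→43.5 °C: 7774.4 kJ/h
Q = ΔH = -92250 kJ/h = -25.625 kW
Heat removed = 25.625 kJ/s

Q_out = 25.6 kJ/s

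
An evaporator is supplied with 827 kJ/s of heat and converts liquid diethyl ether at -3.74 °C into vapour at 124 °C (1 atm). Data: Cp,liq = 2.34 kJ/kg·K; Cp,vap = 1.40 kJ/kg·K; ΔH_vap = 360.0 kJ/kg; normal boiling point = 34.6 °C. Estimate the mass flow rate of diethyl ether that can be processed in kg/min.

ṁ = 86.3 kg/min

Δh = 2.34×(34.6−-3.74) + 360.0 + 1.40×(124−34.6) = 574.88 kJ/kg
Q = 827 kJ/s = 827 kJ/s = 49620 kJ/min
ṁ = Q/Δh = 49620 / 574.88 = 86.314 kg/min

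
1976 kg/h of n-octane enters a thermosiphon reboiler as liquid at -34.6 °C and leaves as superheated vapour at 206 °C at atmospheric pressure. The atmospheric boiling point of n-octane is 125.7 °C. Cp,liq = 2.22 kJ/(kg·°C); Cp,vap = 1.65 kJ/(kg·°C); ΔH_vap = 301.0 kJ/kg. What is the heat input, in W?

Q = 433000 W

liquid -34.6→125.7 °C: 355.87 kJ/kg
vaporisation at 125.7 °C: 301 kJ/kg
vapour 125.7→206 °C: 132.49 kJ/kg
Δh = 355.87 + 301 + 132.49 = 789.36 kJ/kg
Q = ṁ·Δh = 1976 kg/h × 789.36 kJ/kg = 1.5598e+06 kJ/h
|Q| = 433.27 kW = 433270 W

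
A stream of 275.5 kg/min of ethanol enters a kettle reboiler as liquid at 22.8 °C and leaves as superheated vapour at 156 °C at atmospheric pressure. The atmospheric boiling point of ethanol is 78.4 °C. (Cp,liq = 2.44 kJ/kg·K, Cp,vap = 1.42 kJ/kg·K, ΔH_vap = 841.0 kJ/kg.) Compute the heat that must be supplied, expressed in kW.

liquid 22.8→78.4 °C: 135.66 kJ/kg
vaporisation at 78.4 °C: 841 kJ/kg
vapour 78.4→156 °C: 110.19 kJ/kg
Δh = 135.66 + 841 + 110.19 = 1086.9 kJ/kg
Q = ṁ·Δh = 275.5 kg/min × 1086.9 kJ/kg = 299430 kJ/min
|Q| = 4990.5 kW

Q = 4990 kW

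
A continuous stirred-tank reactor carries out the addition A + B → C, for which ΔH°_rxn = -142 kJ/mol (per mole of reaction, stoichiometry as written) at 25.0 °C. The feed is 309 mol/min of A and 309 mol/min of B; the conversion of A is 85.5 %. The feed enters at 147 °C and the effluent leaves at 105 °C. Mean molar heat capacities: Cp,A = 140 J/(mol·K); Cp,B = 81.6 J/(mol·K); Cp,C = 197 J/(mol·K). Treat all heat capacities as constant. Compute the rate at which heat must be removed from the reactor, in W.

Q_out = 682000 W

Extent of reaction ξ = 0.855 × 309 = 264.19 mol/min
Reaction term: ξ·ΔH°_rxn = 264.19 × -142 = -37516 kJ/min
Sensible, feed 147→25 °C: -8353.9 kJ/min
Outlet flows (mol/min): A 44.805, B 44.805, C 264.19
Sensible, products 25→105 °C: 4958 kJ/min
Q = ΔH = -40912 kJ/min = -681.86 kW
Heat removed = 681860 W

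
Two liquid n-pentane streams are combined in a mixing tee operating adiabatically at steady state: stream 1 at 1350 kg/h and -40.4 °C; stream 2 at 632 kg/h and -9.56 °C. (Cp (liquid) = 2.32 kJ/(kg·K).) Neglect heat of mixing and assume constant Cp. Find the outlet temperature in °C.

No heat crosses the boundary, so H_out = H_in.
T_out = Σ ṁᵢCp,ᵢTᵢ / Σ ṁᵢCp,ᵢ
      = -140550 / 4598.2 = -30.566 °C

T_out = -30.6 °C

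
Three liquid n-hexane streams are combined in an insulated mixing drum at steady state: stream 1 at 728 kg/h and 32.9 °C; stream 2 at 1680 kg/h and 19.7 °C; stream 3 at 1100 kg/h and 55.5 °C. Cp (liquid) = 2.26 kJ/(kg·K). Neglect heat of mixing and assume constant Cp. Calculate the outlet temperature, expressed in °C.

T_out = 33.7 °C

No heat crosses the boundary, so H_out = H_in.
Σ ṁᵢCp,ᵢTᵢ = 728×2.26×32.9 + 1680×2.26×19.7 + 1100×2.26×55.5 = 266900
Σ ṁᵢCp,ᵢ = 728×2.26 + 1680×2.26 + 1100×2.26 = 7928.1
T_out = 266900 / 7928.1 = 33.665 °C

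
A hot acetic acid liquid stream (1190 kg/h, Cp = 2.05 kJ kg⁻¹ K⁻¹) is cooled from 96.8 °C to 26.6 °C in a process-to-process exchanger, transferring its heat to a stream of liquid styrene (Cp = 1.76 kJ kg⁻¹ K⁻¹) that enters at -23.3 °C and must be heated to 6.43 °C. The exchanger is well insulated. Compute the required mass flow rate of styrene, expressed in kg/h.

Heat released by hot stream: Q = 1190 × 2.05 × (96.8 − 26.6) = 171250 kJ/h
Energy balance on cold side (adiabatic exchanger): Q = ṁ_c·Cp_c·(T_c,out − T_c,in)
ṁ_c = 171250 / [1.76 × (6.43 − -23.3)] = 3272.9 kg/h

ṁ_c = 3270 kg/h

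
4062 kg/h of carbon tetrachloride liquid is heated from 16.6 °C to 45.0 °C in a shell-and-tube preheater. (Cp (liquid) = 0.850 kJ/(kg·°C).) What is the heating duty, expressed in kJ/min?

Q = 1630 kJ/min

Q = ṁ·Cp·ΔT = 4062 × 0.850 × (45.0 − 16.6) = 98057 kJ/h
Converting: 98057 / 3600 s = 27.238 kW
Heating duty = 1634.3 kJ/min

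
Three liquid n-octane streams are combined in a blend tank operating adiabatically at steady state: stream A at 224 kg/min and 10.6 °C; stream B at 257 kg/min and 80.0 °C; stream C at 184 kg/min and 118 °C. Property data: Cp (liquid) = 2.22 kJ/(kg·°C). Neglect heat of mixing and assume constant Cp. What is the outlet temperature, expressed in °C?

Energy balance with Q = 0: Σ ṁᵢCp,ᵢ(T_out − Tᵢ) = 0
Σ ṁᵢCp,ᵢTᵢ = 224×2.22×10.6 + 257×2.22×80.0 + 184×2.22×118 = 99115
Σ ṁᵢCp,ᵢ = 224×2.22 + 257×2.22 + 184×2.22 = 1476.3
T_out = 99115 / 1476.3 = 67.137 °C

T_out = 67.1 °C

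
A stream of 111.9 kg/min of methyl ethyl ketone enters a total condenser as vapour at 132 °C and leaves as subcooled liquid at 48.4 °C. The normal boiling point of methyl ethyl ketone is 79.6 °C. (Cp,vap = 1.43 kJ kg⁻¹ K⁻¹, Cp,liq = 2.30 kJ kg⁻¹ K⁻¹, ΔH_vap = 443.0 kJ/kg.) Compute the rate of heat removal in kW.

Q_c = 1100 kW

vapour 132→79.6 °C: -74.932 kJ/kg
condensation at 79.6 °C: -443 kJ/kg
liquid 79.6→48.4 °C: -71.76 kJ/kg
Δh = -74.932 + -443 + -71.76 = -589.69 kJ/kg
Q = ṁ·Δh = 111.9 kg/min × -589.69 kJ/kg = -65987 kJ/min
|Q| = 1099.8 kW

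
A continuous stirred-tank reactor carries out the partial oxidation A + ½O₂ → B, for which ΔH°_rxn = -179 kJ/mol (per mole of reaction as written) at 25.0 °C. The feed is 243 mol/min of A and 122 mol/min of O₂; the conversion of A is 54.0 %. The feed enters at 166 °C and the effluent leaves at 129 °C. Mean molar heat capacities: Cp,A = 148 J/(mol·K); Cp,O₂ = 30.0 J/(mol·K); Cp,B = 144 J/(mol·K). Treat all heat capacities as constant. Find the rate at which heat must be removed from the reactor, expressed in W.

Q_out = 420000 W

Extent of reaction ξ = 0.540 × 243 = 131.22 mol/min
Reaction term: ξ·ΔH°_rxn = 131.22 × -179 = -23488 kJ/min
Sensible, feed 166→25 °C: -5587 kJ/min
Outlet flows (mol/min): A 111.78, O₂ 56.39, B 131.22
Sensible, products 25→129 °C: 3861.6 kJ/min
Q = ΔH = -25214 kJ/min = -420.23 kW
Heat removed = 420230 W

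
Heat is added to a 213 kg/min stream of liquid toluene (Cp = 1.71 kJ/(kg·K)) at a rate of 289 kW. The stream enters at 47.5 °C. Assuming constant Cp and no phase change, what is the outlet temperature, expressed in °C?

Q = 289 kW = 17340 kJ/min
ΔT = Q/(ṁ·Cp) = 17340/(213×1.71) = 47.607 K
T_out = 47.5 + 47.607 = 95.107 °C

T_out = 95.1 °C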